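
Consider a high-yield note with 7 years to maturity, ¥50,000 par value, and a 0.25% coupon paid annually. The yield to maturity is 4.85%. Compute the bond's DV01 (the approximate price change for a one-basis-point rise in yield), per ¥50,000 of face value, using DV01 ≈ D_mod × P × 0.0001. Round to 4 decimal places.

Periodic yield y = 0.0485.
  t   CF        PV=CF/(1+0.0485)^t    t·PV
  1       125.00       119.2179       119.2179
  2       125.00       113.7033       227.4066
  3       125.00       108.4438       325.3314
  4       125.00       103.4276       413.7102
  5       125.00        98.6434       493.2168
  6       125.00        94.0805       564.4827
  7    50,125.00    35,981.1750   251,868.2253
  Σ                 36,618.6915   254,011.5910
P = 36,618.6915; D_Mac = 6.93666 yrs; D_mod = 6.61580 yrs.
DV01 ≈ 6.61580 × 36,618.6915 × 0.0001 = 24.226189.

¥24.2262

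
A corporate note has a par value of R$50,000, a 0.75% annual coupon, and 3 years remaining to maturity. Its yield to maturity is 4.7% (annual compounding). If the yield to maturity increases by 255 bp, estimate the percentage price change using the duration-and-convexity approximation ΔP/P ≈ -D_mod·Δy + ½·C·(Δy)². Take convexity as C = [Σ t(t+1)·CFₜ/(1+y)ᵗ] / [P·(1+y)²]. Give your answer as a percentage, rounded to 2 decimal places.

With y = 0.047:
  t   CF        PV=CF/(1+0.047)^t    t·PV        t(t+1)·PV
  1       375.00       358.1662       358.1662         716.3324
  2       375.00       342.0881       684.1761       2,052.5283
  3    50,375.00    43,890.9533   131,672.8600     526,691.4401
  Σ                 44,591.2076   132,715.2023     529,460.3008
P = 44,591.2076; D_Mac = 2.97626 yrs; D_mod = 2.84266 yrs; C = 10.83155.
Duration effect: -2.84266 × (+0.0255) = -0.072488
Convexity effect: 0.5 × 10.83155 × (0.0255)² = +0.0035216
ΔP/P ≈ -0.072488 + 0.0035216 = -0.068966 = -6.8966%.

-6.90%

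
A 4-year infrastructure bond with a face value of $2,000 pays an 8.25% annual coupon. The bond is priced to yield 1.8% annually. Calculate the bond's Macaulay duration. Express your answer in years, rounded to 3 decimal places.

Periodic yield y = 0.018. Discount each cash flow and weight by its year:
  t   CF        PV=CF/(1+0.018)^t    t·PV
  1       165.00       162.0825       162.0825
  2       165.00       159.2166       318.4332
  3       165.00       156.4014       469.2042
  4     2,165.00     2,015.8898     8,063.5592
  Σ                  2,493.5903     9,013.2791
Price P = Σ PV = 2,493.5903.
Macaulay duration = Σ(t·PV) / P = 9,013.2791 / 2,493.5903 = 3.61458 years.

3.615 years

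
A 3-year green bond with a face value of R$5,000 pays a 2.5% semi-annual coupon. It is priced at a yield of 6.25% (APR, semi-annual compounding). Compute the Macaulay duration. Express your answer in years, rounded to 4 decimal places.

2.9029 years

Periodic yield y = 0.03125. Discount each cash flow and weight by its period:
  t   CF        PV=CF/(1+0.03125)^t    t·PV
  1        62.50        60.6061        60.6061
  2        62.50        58.7695       117.5390
  3        62.50        56.9886       170.9659
  4        62.50        55.2617       221.0468
  5        62.50        53.5871       267.9355
  6     5,062.50     4,209.0227    25,254.1361
  Σ                  4,494.2357    26,092.2293
Price P = Σ PV = 4,494.2357.
Macaulay duration = Σ(t·PV) / P = 26,092.2293 / 4,494.2357 = 5.80571 half-year periods.
In years: 5.80571 / 2 = 2.90286 years.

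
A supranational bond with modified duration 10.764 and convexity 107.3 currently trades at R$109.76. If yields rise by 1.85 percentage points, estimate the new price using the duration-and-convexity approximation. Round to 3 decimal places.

R$89.918

Duration effect: -D_mod·Δy = -10.764 × (+0.0185) = -0.199134
Convexity effect: ½·C·(Δy)² = 0.5 × 107.3 × (0.0185)² = +0.0183617125
ΔP/P ≈ -0.199134 + 0.0183617125 = -0.1807722875
New price ≈ 109.76 × (1 - 0.1807722875) = 89.918433724.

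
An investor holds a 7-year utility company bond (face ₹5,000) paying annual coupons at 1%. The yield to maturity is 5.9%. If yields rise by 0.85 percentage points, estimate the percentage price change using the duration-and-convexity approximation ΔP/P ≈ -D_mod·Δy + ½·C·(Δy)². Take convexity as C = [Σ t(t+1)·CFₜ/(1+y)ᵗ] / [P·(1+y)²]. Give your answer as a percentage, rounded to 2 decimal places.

With y = 0.059:
  t   CF        PV=CF/(1+0.059)^t    t·PV        t(t+1)·PV
  1        50.00        47.2144        47.2144          94.4287
  2        50.00        44.5839        89.1678         267.5034
  3        50.00        42.1000       126.3000         505.2000
  4        50.00        39.7545       159.0180         795.0898
  5        50.00        37.5396       187.6982       1,126.1895
  6        50.00        35.4482       212.6892       1,488.8246
  7     5,050.00     3,380.8014    23,665.6097     189,324.8774
  Σ                  3,627.4420    24,487.6973     193,602.1134
P = 3,627.4420; D_Mac = 6.75068 yrs; D_mod = 6.37458 yrs; C = 47.59022.
Duration effect: -6.37458 × (+0.0085) = -0.054184
Convexity effect: 0.5 × 47.59022 × (0.0085)² = +0.0017192
ΔP/P ≈ -0.054184 + 0.0017192 = -0.052465 = -5.2465%.

-5.25%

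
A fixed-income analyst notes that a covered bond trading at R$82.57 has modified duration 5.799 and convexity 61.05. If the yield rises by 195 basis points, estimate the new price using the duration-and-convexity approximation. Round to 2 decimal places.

R$74.19

Duration effect: -D_mod·Δy = -5.799 × (+0.0195) = -0.1130805
Convexity effect: ½·C·(Δy)² = 0.5 × 61.05 × (0.0195)² = +0.01160713125
ΔP/P ≈ -0.1130805 + 0.01160713125 = -0.10147336875
New price ≈ 82.57 × (1 - 0.10147336875) = 74.1913439423125.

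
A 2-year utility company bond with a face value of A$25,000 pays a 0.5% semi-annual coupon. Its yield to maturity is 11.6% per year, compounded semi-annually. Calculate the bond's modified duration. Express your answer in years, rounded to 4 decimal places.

1.8824 years

Periodic yield y = 0.058. First find Macaulay duration:
  t   CF        PV=CF/(1+0.058)^t    t·PV
  1        62.50        59.0737        59.0737
  2        62.50        55.8353       111.6706
  3        62.50        52.7744       158.3231
  4    25,062.50    20,002.3821    80,009.5284
  Σ                 20,170.0655    80,338.5958
P = 20,170.0655; Macaulay duration = 80,338.5958 / 20,170.0655 = 3.98306 half-year periods = 1.99153 years.
Modified duration = D_Mac / (1 + y) = 1.99153 / 1.058 = 1.88235 years.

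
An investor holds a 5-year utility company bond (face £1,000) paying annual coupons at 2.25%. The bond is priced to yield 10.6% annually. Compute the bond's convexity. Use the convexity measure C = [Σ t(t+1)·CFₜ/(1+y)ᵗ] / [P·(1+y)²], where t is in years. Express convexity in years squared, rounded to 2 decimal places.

With y = 0.106:
  t   CF        PV=CF/(1+0.106)^t    t·PV        t(t+1)·PV
  1        22.50        20.3436        20.3436          40.6872
  2        22.50        18.3938        36.7877         110.3630
  3        22.50        16.6310        49.8929         199.5714
  4        22.50        15.0370        60.1481         300.7406
  5     1,022.50       617.8566     3,089.2829      18,535.6976
  Σ                    688.2620     3,256.4552      19,187.0598
P = 688.2620.
Convexity = Σ t(t+1)·PV / [P·(1+y)²] = 19,187.0598 / (688.2620 × 1.223236) = 22.79000.

22.79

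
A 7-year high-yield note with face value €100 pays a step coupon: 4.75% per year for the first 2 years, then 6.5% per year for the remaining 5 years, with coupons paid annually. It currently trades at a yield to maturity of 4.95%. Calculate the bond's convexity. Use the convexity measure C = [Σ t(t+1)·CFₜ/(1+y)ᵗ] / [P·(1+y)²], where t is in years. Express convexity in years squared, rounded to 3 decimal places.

With y = 0.0495:
  t   CF        PV=CF/(1+0.0495)^t    t·PV        t(t+1)·PV
  1         4.75         4.5260         4.5260           9.0519
  2         4.75         4.3125         8.6250          25.8750
  3         6.50         5.6230        16.8689          67.4757
  4         6.50         5.3578        21.4311         107.1553
  5         6.50         5.1051        25.5253         153.1519
  6         6.50         4.8643        29.1857         204.2998
  7       106.50        75.9403       531.5823       4,252.6587
  Σ                    105.7289       637.7443       4,819.6683
P = 105.7289.
Convexity = Σ t(t+1)·PV / [P·(1+y)²] = 4,819.6683 / (105.7289 × 1.101450) = 41.38649.

41.386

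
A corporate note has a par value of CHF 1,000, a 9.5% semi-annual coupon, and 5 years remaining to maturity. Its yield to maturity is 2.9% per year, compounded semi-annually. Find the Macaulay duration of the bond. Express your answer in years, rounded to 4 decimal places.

Periodic yield y = 0.0145. Discount each cash flow and weight by its period:
  t   CF        PV=CF/(1+0.0145)^t    t·PV
  1        47.50        46.8211        46.8211
  2        47.50        46.1519        92.3038
  3        47.50        45.4923       136.4768
  4        47.50        44.8420       179.3682
  5        47.50        44.2011       221.0056
  6        47.50        43.5694       261.4162
  7        47.50        42.9466       300.6265
  8        47.50        42.3328       338.6626
  9        47.50        41.7278       375.5499
  10    1,047.50       907.0548     9,070.5478
  Σ                  1,305.1398    11,022.7785
Price P = Σ PV = 1,305.1398.
Macaulay duration = Σ(t·PV) / P = 11,022.7785 / 1,305.1398 = 8.44567 half-year periods.
In years: 8.44567 / 2 = 4.22283 years.

4.2228 years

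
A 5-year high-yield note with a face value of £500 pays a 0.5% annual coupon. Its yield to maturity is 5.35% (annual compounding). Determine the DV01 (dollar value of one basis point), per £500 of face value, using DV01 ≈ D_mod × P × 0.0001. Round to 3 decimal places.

£0.186

Periodic yield y = 0.0535.
  t   CF        PV=CF/(1+0.0535)^t    t·PV
  1         2.50         2.3730         2.3730
  2         2.50         2.2525         4.5051
  3         2.50         2.1381         6.4144
  4         2.50         2.0296         8.1182
  5       502.50       387.2250     1,936.1249
  Σ                    396.0183     1,957.5357
P = 396.0183; D_Mac = 4.94304 yrs; D_mod = 4.69202 yrs.
DV01 ≈ 4.69202 × 396.0183 × 0.0001 = 0.185813.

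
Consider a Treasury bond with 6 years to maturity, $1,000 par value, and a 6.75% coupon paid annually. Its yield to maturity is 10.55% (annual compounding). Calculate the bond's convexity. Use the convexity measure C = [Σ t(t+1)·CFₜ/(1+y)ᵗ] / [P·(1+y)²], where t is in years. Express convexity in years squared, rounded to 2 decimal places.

27.12

With y = 0.1055:
  t   CF        PV=CF/(1+0.1055)^t    t·PV        t(t+1)·PV
  1        67.50        61.0583        61.0583         122.1167
  2        67.50        55.2314       110.4629         331.3886
  3        67.50        49.9606       149.8818         599.5270
  4        67.50        45.1928       180.7710         903.8550
  5        67.50        40.8799       204.3996       1,226.3976
  6     1,067.50       584.8108     3,508.8649      24,562.0546
  Σ                    837.1339     4,215.4385      27,745.3396
P = 837.1339.
Convexity = Σ t(t+1)·PV / [P·(1+y)²] = 27,745.3396 / (837.1339 × 1.222130) = 27.11925.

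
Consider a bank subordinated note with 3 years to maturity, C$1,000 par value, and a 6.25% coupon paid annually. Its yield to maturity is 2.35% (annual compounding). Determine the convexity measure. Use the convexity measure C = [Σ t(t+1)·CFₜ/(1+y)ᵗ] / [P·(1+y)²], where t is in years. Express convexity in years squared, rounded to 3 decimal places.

10.624

With y = 0.0235:
  t   CF        PV=CF/(1+0.0235)^t    t·PV        t(t+1)·PV
  1        62.50        61.0650        61.0650         122.1299
  2        62.50        59.6629       119.3258         357.9774
  3     1,062.50       990.9812     2,972.9435      11,891.7739
  Σ                  1,111.7090     3,153.3342      12,371.8812
P = 1,111.7090.
Convexity = Σ t(t+1)·PV / [P·(1+y)²] = 12,371.8812 / (1,111.7090 × 1.047552) = 10.62353.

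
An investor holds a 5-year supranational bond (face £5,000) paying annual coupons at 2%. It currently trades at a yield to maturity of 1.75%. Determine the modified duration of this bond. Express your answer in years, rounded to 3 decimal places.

Periodic yield y = 0.0175. First find Macaulay duration:
  t   CF        PV=CF/(1+0.0175)^t    t·PV
  1       100.00        98.2801        98.2801
  2       100.00        96.5898       193.1796
  3       100.00        94.9285       284.7856
  4       100.00        93.2959       373.1834
  5     5,100.00     4,676.2539    23,381.2697
  Σ                  5,059.3482    24,330.6983
P = 5,059.3482; Macaulay duration = 24,330.6983 / 5,059.3482 = 4.80906 years.
Modified duration = D_Mac / (1 + y) = 4.80906 / 1.0175 = 4.72635 years.

4.726 years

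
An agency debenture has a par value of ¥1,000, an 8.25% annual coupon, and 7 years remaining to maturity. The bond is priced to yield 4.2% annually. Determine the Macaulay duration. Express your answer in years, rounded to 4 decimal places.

Periodic yield y = 0.042. Discount each cash flow and weight by its year:
  t   CF        PV=CF/(1+0.042)^t    t·PV
  1        82.50        79.1747        79.1747
  2        82.50        75.9834       151.9667
  3        82.50        72.9207       218.7621
  4        82.50        69.9815       279.9259
  5        82.50        67.1607       335.8036
  6        82.50        64.4537       386.7220
  7     1,082.50       811.6221     5,681.3548
  Σ                  1,241.2967     7,133.7098
Price P = Σ PV = 1,241.2967.
Macaulay duration = Σ(t·PV) / P = 7,133.7098 / 1,241.2967 = 5.74698 years.

5.7470 years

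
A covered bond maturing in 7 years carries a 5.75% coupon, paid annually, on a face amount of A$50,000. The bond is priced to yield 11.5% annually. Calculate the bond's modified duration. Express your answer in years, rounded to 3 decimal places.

5.159 years

Periodic yield y = 0.115. First find Macaulay duration:
  t   CF        PV=CF/(1+0.115)^t    t·PV
  1     2,875.00     2,578.4753     2,578.4753
  2     2,875.00     2,312.5339     4,625.0679
  3     2,875.00     2,074.0215     6,222.0644
  4     2,875.00     1,860.1089     7,440.4358
  5     2,875.00     1,668.2591     8,341.2957
  6     2,875.00     1,496.1965     8,977.1792
  7    52,875.00    24,678.9290   172,752.5031
  Σ                 36,668.5244   210,937.0213
P = 36,668.5244; Macaulay duration = 210,937.0213 / 36,668.5244 = 5.75254 years.
Modified duration = D_Mac / (1 + y) = 5.75254 / 1.115 = 5.15923 years.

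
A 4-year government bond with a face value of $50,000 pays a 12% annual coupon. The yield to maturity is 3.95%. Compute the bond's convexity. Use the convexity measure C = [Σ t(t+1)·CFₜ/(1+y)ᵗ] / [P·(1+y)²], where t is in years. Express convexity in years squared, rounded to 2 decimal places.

With y = 0.0395:
  t   CF        PV=CF/(1+0.0395)^t    t·PV        t(t+1)·PV
  1     6,000.00     5,772.0058     5,772.0058      11,544.0115
  2     6,000.00     5,552.6751    11,105.3502      33,316.0506
  3     6,000.00     5,341.6788    16,025.0364      64,100.1455
  4    56,000.00    47,961.2013   191,844.8051     959,224.0257
  Σ                 64,627.5610   224,747.1975   1,068,184.2334
P = 64,627.5610.
Convexity = Σ t(t+1)·PV / [P·(1+y)²] = 1,068,184.2334 / (64,627.5610 × 1.080560) = 15.29605.

15.30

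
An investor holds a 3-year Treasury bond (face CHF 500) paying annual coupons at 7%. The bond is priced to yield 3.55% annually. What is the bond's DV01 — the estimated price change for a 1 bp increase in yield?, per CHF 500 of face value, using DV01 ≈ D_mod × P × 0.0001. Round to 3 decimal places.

Periodic yield y = 0.0355.
  t   CF        PV=CF/(1+0.0355)^t    t·PV
  1        35.00        33.8001        33.8001
  2        35.00        32.6413        65.2827
  3       535.00       481.8407     1,445.5221
  Σ                    548.2821     1,544.6048
P = 548.2821; D_Mac = 2.81717 yrs; D_mod = 2.72059 yrs.
DV01 ≈ 2.72059 × 548.2821 × 0.0001 = 0.149165.

CHF 0.149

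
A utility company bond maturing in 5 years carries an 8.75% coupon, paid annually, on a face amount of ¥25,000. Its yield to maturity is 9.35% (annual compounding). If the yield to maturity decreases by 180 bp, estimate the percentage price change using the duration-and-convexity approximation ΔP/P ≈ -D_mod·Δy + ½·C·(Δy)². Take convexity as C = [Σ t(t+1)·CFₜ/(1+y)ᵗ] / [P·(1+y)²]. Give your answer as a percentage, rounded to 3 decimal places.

+7.318%

With y = 0.0935:
  t   CF        PV=CF/(1+0.0935)^t    t·PV        t(t+1)·PV
  1     2,187.50     2,000.4572     2,000.4572       4,000.9145
  2     2,187.50     1,829.4076     3,658.8153      10,976.4458
  3     2,187.50     1,672.9837     5,018.9510      20,075.8039
  4     2,187.50     1,529.9348     6,119.7390      30,598.6952
  5    27,187.50    17,389.0292    86,945.1461     521,670.8768
  Σ                 24,421.8125   103,743.1087     587,322.7363
P = 24,421.8125; D_Mac = 4.24797 yrs; D_mod = 3.88475 yrs; C = 20.11228.
Duration effect: -3.88475 × (-0.018) = +0.069925
Convexity effect: 0.5 × 20.11228 × (-0.018)² = +0.0032582
ΔP/P ≈ +0.069925 + 0.0032582 = +0.073184 = +7.3184%.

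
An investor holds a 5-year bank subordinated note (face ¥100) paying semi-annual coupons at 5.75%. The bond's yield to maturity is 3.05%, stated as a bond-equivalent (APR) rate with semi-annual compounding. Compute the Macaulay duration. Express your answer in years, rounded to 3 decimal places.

Periodic yield y = 0.01525. Discount each cash flow and weight by its period:
  t   CF        PV=CF/(1+0.01525)^t    t·PV
  1        2.875         2.8318         2.8318
  2        2.875         2.7893         5.5786
  3        2.875         2.7474         8.2421
  4        2.875         2.7061        10.8245
  5        2.875         2.6655        13.3273
  6        2.875         2.6254        15.7526
  7        2.875         2.5860        18.1019
  8        2.875         2.5471        20.3772
  9        2.875         2.5089        22.5800
  10     102.875        88.4260       884.2598
  Σ                    112.4335     1,001.8757
Price P = Σ PV = 112.4335.
Macaulay duration = Σ(t·PV) / P = 1,001.8757 / 112.4335 = 8.91083 half-year periods.
In years: 8.91083 / 2 = 4.45542 years.

4.455 years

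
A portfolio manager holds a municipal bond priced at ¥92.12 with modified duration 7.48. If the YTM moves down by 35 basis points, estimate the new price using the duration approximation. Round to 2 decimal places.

Duration approximation: ΔP/P ≈ -D_mod · Δy = -7.48 × (-0.0035) = +0.026180.
New price ≈ 92.12 × (1 + 0.026180) = 94.5317016.

¥94.53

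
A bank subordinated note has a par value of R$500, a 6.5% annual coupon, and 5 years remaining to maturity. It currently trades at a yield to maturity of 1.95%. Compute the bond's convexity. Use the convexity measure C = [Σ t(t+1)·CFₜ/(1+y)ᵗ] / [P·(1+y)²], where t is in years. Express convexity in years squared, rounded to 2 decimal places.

With y = 0.0195:
  t   CF        PV=CF/(1+0.0195)^t    t·PV        t(t+1)·PV
  1        32.50        31.8784        31.8784          63.7567
  2        32.50        31.2686        62.5373         187.6118
  3        32.50        30.6706        92.0117         368.0467
  4        32.50        30.0839       120.3357         601.6784
  5       532.50       483.4855     2,417.4275      14,504.5653
  Σ                    607.3870     2,724.1905      15,725.6589
P = 607.3870.
Convexity = Σ t(t+1)·PV / [P·(1+y)²] = 15,725.6589 / (607.3870 × 1.039380) = 24.90972.

24.91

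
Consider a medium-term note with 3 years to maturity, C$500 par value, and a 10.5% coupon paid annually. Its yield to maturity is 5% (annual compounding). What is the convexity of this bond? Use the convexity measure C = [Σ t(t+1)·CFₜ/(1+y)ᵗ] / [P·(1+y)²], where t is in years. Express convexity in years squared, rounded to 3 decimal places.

9.645

With y = 0.05:
  t   CF        PV=CF/(1+0.05)^t    t·PV        t(t+1)·PV
  1        52.50        50.0000        50.0000         100.0000
  2        52.50        47.6190        95.2381         285.7143
  3       552.50       477.2703     1,431.8108       5,727.2433
  Σ                    574.8893     1,577.0489       6,112.9576
P = 574.8893.
Convexity = Σ t(t+1)·PV / [P·(1+y)²] = 6,112.9576 / (574.8893 × 1.102500) = 9.64470.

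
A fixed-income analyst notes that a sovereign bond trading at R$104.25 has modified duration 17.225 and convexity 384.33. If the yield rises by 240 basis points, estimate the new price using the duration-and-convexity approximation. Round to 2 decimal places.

Duration effect: -D_mod·Δy = -17.225 × (+0.024) = -0.413400
Convexity effect: ½·C·(Δy)² = 0.5 × 384.33 × (0.024)² = +0.11068704
ΔP/P ≈ -0.413400 + 0.11068704 = -0.30271296
New price ≈ 104.25 × (1 - 0.30271296) = 72.69217392.

R$72.69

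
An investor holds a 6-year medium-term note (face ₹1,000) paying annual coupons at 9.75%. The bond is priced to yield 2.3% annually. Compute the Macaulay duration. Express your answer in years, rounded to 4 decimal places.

5.0181 years

Periodic yield y = 0.023. Discount each cash flow and weight by its year:
  t   CF        PV=CF/(1+0.023)^t    t·PV
  1        97.50        95.3079        95.3079
  2        97.50        93.1651       186.3302
  3        97.50        91.0705       273.2115
  4        97.50        89.0230       356.0919
  5        97.50        87.0215       435.1074
  6     1,097.50       957.5263     5,745.1580
  Σ                  1,413.1143     7,091.2069
Price P = Σ PV = 1,413.1143.
Macaulay duration = Σ(t·PV) / P = 7,091.2069 / 1,413.1143 = 5.01814 years.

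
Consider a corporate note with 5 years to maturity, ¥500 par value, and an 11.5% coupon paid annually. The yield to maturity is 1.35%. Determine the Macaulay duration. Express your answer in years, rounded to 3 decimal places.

4.247 years

Periodic yield y = 0.0135. Discount each cash flow and weight by its year:
  t   CF        PV=CF/(1+0.0135)^t    t·PV
  1        57.50        56.7341        56.7341
  2        57.50        55.9784       111.9568
  3        57.50        55.2327       165.6982
  4        57.50        54.4970       217.9881
  5       557.50       521.3461     2,606.7304
  Σ                    743.7883     3,159.1076
Price P = Σ PV = 743.7883.
Macaulay duration = Σ(t·PV) / P = 3,159.1076 / 743.7883 = 4.24732 years.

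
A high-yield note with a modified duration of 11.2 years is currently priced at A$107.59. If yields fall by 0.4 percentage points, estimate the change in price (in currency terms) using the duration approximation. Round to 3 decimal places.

Duration approximation: ΔP/P ≈ -D_mod · Δy = -11.2 × (-0.004) = +0.044800.
ΔP ≈ 107.59 × (+0.044800) = +4.820032.

+A$4.820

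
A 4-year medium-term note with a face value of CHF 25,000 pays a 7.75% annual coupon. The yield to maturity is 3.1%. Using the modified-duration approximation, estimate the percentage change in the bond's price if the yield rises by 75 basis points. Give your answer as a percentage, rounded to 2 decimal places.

Periodic yield y = 0.031. Modified duration first:
  t   CF        PV=CF/(1+0.031)^t    t·PV
  1     1,937.50     1,879.2435     1,879.2435
  2     1,937.50     1,822.7386     3,645.4771
  3     1,937.50     1,767.9326     5,303.7979
  4    26,937.50    23,840.8989    95,363.5957
  Σ                 29,310.8136   106,192.1142
P = 29,310.8136; D_Mac = 3.62297 yrs; D_mod = 3.62297/(1+0.031) = 3.51403 yrs.
ΔP/P ≈ -D_mod · Δy = -3.51403 × (+0.0075) = -0.026355 = -2.6355%.

-2.64%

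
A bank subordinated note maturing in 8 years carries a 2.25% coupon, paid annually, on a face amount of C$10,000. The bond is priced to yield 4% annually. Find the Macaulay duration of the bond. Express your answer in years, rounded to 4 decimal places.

7.3637 years

Periodic yield y = 0.04. Discount each cash flow and weight by its year:
  t   CF        PV=CF/(1+0.04)^t    t·PV
  1       225.00       216.3462       216.3462
  2       225.00       208.0251       416.0503
  3       225.00       200.0242       600.0725
  4       225.00       192.3309       769.3238
  5       225.00       184.9336       924.6680
  6       225.00       177.8208     1,066.9246
  7       225.00       170.9815     1,196.8706
  8    10,225.00     7,471.3073    59,770.4588
  Σ                  8,821.7696    64,960.7147
Price P = Σ PV = 8,821.7696.
Macaulay duration = Σ(t·PV) / P = 64,960.7147 / 8,821.7696 = 7.36368 years.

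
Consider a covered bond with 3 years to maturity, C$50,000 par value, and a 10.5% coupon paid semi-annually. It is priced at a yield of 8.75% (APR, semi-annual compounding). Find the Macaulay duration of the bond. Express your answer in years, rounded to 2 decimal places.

2.66 years

Periodic yield y = 0.04375. Discount each cash flow and weight by its period:
  t   CF        PV=CF/(1+0.04375)^t    t·PV
  1     2,625.00     2,514.9701     2,514.9701
  2     2,625.00     2,409.5522     4,819.1043
  3     2,625.00     2,308.5530     6,925.6589
  4     2,625.00     2,211.7873     8,847.1491
  5     2,625.00     2,119.0776    10,595.3881
  6    52,625.00    40,701.7589   244,210.5537
  Σ                 52,265.6990   277,912.8241
Price P = Σ PV = 52,265.6990.
Macaulay duration = Σ(t·PV) / P = 277,912.8241 / 52,265.6990 = 5.31731 half-year periods.
In years: 5.31731 / 2 = 2.65865 years.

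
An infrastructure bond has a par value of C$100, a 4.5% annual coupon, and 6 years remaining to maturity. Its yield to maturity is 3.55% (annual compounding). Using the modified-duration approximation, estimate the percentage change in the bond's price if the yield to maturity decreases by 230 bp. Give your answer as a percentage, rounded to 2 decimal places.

+12.01%

Periodic yield y = 0.0355. Modified duration first:
  t   CF        PV=CF/(1+0.0355)^t    t·PV
  1         4.50         4.3457         4.3457
  2         4.50         4.1967         8.3935
  3         4.50         4.0529        12.1586
  4         4.50         3.9139        15.6557
  5         4.50         3.7797        18.8987
  6       104.50        84.7648       508.5890
  Σ                    105.0538       568.0411
P = 105.0538; D_Mac = 5.40714 yrs; D_mod = 5.40714/(1+0.0355) = 5.22177 yrs.
ΔP/P ≈ -D_mod · Δy = -5.22177 × (-0.023) = +0.120101 = +12.0101%.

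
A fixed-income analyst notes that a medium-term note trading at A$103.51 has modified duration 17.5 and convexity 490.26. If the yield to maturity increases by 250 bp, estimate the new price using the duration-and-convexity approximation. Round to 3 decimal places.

Duration effect: -D_mod·Δy = -17.5 × (+0.025) = -0.437500
Convexity effect: ½·C·(Δy)² = 0.5 × 490.26 × (0.025)² = +0.15320625
ΔP/P ≈ -0.437500 + 0.15320625 = -0.28429375
New price ≈ 103.51 × (1 - 0.28429375) = 74.0827539375.

A$74.083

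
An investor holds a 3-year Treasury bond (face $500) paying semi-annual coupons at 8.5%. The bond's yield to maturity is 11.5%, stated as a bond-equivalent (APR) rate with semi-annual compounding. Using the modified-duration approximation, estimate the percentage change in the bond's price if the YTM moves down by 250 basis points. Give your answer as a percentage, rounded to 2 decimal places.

Periodic yield y = 0.0575. Modified duration first:
  t   CF        PV=CF/(1+0.0575)^t    t·PV
  1        21.25        20.0946        20.0946
  2        21.25        19.0020        38.0039
  3        21.25        17.9687        53.9062
  4        21.25        16.9917        67.9669
  5        21.25        16.0678        80.3391
  6       521.25       372.7038     2,236.2228
  Σ                    462.8286     2,496.5335
P = 462.8286; D_Mac = 5.39408 half-year periods = 2.69704 yrs; D_mod = 2.69704/(1+0.0575) = 2.55039 yrs.
ΔP/P ≈ -D_mod · Δy = -2.55039 × (-0.025) = +0.063760 = +6.3760%.

+6.38%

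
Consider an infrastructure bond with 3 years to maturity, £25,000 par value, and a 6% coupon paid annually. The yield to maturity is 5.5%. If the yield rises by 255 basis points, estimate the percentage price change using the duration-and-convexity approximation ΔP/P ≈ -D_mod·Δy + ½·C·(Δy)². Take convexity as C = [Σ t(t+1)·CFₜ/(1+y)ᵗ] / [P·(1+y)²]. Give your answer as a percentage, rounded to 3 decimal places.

-6.527%

With y = 0.055:
  t   CF        PV=CF/(1+0.055)^t    t·PV        t(t+1)·PV
  1     1,500.00     1,421.8009     1,421.8009       2,843.6019
  2     1,500.00     1,347.6786     2,695.3572       8,086.0717
  3    26,500.00    22,567.7621    67,703.2863     270,813.1452
  Σ                 25,337.2417    71,820.4445     281,742.8188
P = 25,337.2417; D_Mac = 2.83458 yrs; D_mod = 2.68681 yrs; C = 9.99053.
Duration effect: -2.68681 × (+0.0255) = -0.068514
Convexity effect: 0.5 × 9.99053 × (0.0255)² = +0.0032482
ΔP/P ≈ -0.068514 + 0.0032482 = -0.065265 = -6.5265%.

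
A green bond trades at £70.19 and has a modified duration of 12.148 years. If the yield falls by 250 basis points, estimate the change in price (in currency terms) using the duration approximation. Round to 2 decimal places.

Duration approximation: ΔP/P ≈ -D_mod · Δy = -12.148 × (-0.025) = +0.303700.
ΔP ≈ 70.19 × (+0.303700) = +21.316703.

+£21.32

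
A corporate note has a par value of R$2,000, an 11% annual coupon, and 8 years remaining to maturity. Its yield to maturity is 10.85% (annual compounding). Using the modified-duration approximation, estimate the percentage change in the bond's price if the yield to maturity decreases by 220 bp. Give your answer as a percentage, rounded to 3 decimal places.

Periodic yield y = 0.1085. Modified duration first:
  t   CF        PV=CF/(1+0.1085)^t    t·PV
  1       220.00       198.4664       198.4664
  2       220.00       179.0405       358.0810
  3       220.00       161.5160       484.5480
  4       220.00       145.7068       582.8273
  5       220.00       131.4450       657.2252
  6       220.00       118.5792       711.4752
  7       220.00       106.9727       748.8086
  8     2,220.00       973.7947     7,790.3574
  Σ                  2,015.5213    11,531.7891
P = 2,015.5213; D_Mac = 5.72149 yrs; D_mod = 5.72149/(1+0.1085) = 5.16147 yrs.
ΔP/P ≈ -D_mod · Δy = -5.16147 × (-0.022) = +0.113552 = +11.3552%.

+11.355%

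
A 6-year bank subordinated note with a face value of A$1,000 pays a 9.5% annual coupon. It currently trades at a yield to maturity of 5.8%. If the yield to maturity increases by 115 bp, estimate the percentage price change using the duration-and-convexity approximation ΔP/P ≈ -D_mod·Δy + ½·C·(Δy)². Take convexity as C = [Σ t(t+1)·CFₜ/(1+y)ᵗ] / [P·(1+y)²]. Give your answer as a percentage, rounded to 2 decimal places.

-5.18%

With y = 0.058:
  t   CF        PV=CF/(1+0.058)^t    t·PV        t(t+1)·PV
  1        95.00        89.7921        89.7921         179.5841
  2        95.00        84.8696       169.7392         509.2177
  3        95.00        80.2170       240.6511         962.6044
  4        95.00        75.8195       303.2780       1,516.3901
  5        95.00        71.6630       358.3152       2,149.8914
  6     1,095.00       780.7286     4,684.3719      32,790.6030
  Σ                  1,183.0899     5,846.1475      38,108.2907
P = 1,183.0899; D_Mac = 4.94142 yrs; D_mod = 4.67053 yrs; C = 28.77600.
Duration effect: -4.67053 × (+0.0115) = -0.053711
Convexity effect: 0.5 × 28.77600 × (0.0115)² = +0.0019028
ΔP/P ≈ -0.053711 + 0.0019028 = -0.051808 = -5.1808%.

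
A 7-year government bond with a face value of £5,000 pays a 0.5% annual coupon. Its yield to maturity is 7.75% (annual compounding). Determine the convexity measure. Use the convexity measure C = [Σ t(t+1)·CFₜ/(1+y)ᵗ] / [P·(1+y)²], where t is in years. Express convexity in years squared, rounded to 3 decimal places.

46.969

With y = 0.0775:
  t   CF        PV=CF/(1+0.0775)^t    t·PV        t(t+1)·PV
  1        25.00        23.2019        23.2019          46.4037
  2        25.00        21.5330        43.0661         129.1983
  3        25.00        19.9843        59.9528         239.8112
  4        25.00        18.5469        74.1875         370.9376
  5        25.00        17.2129        86.0644         516.3865
  6        25.00        15.9748        95.8490         670.9430
  7     5,025.00     2,979.9921    20,859.9448     166,879.5582
  Σ                  3,096.4459    21,242.2665     168,853.2385
P = 3,096.4459.
Convexity = Σ t(t+1)·PV / [P·(1+y)²] = 168,853.2385 / (3,096.4459 × 1.161006) = 46.96900.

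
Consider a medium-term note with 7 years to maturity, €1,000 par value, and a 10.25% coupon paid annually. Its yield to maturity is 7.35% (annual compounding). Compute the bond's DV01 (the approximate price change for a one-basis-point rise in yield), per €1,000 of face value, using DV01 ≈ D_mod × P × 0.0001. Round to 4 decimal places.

Periodic yield y = 0.0735.
  t   CF        PV=CF/(1+0.0735)^t    t·PV
  1       102.50        95.4821        95.4821
  2       102.50        88.9446       177.8893
  3       102.50        82.8548       248.5644
  4       102.50        77.1819       308.7277
  5       102.50        71.8975       359.4874
  6       102.50        66.9748       401.8489
  7     1,102.50       671.0645     4,697.4514
  Σ                  1,154.4002     6,289.4512
P = 1,154.4002; D_Mac = 5.44824 yrs; D_mod = 5.07521 yrs.
DV01 ≈ 5.07521 × 1,154.4002 × 0.0001 = 0.585883.

€0.5859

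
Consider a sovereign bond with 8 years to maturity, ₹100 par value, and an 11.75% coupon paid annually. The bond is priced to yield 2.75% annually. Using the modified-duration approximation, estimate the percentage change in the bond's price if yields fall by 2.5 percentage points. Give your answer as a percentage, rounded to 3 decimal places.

Periodic yield y = 0.0275. Modified duration first:
  t   CF        PV=CF/(1+0.0275)^t    t·PV
  1        11.75        11.4355        11.4355
  2        11.75        11.1295        22.2589
  3        11.75        10.8316        32.4948
  4        11.75        10.5417        42.1668
  5        11.75        10.2596        51.2978
  6        11.75         9.9850        59.9098
  7        11.75         9.7177        68.0241
  8       111.75        89.9483       719.5863
  Σ                    163.8488     1,007.1741
P = 163.8488; D_Mac = 6.14697 yrs; D_mod = 6.14697/(1+0.0275) = 5.98245 yrs.
ΔP/P ≈ -D_mod · Δy = -5.98245 × (-0.025) = +0.149561 = +14.9561%.

+14.956%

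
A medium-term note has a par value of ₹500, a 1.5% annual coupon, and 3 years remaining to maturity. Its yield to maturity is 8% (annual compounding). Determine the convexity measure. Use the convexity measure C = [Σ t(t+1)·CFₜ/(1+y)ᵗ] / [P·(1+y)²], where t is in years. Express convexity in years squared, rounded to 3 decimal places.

With y = 0.08:
  t   CF        PV=CF/(1+0.08)^t    t·PV        t(t+1)·PV
  1         7.50         6.9444         6.9444          13.8889
  2         7.50         6.4300        12.8601          38.5802
  3       507.50       402.8699     1,208.6096       4,834.4383
  Σ                    416.2443     1,228.4141       4,886.9075
P = 416.2443.
Convexity = Σ t(t+1)·PV / [P·(1+y)²] = 4,886.9075 / (416.2443 × 1.166400) = 10.06557.

10.066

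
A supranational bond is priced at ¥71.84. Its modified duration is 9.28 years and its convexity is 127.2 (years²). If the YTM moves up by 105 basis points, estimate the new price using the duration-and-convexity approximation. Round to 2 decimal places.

¥65.34

Duration effect: -D_mod·Δy = -9.28 × (+0.0105) = -0.097440
Convexity effect: ½·C·(Δy)² = 0.5 × 127.2 × (0.0105)² = +0.0070119
ΔP/P ≈ -0.097440 + 0.0070119 = -0.0904281
New price ≈ 71.84 × (1 - 0.0904281) = 65.343645296.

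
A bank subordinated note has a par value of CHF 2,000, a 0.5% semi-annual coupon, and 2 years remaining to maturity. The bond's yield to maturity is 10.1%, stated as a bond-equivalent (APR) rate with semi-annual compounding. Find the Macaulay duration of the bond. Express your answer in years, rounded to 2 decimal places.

Periodic yield y = 0.0505. Discount each cash flow and weight by its period:
  t   CF        PV=CF/(1+0.0505)^t    t·PV
  1         5.00         4.7596         4.7596
  2         5.00         4.5308         9.0617
  3         5.00         4.3130        12.9391
  4     2,005.00     1,646.3803     6,585.5210
  Σ                  1,659.9838     6,612.2814
Price P = Σ PV = 1,659.9838.
Macaulay duration = Σ(t·PV) / P = 6,612.2814 / 1,659.9838 = 3.98334 half-year periods.
In years: 3.98334 / 2 = 1.99167 years.

1.99 years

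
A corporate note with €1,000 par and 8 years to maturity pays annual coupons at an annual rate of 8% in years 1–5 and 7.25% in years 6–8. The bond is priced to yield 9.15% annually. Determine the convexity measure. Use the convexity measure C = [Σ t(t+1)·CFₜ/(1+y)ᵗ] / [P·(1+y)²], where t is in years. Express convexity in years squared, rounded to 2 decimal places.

With y = 0.0915:
  t   CF        PV=CF/(1+0.0915)^t    t·PV        t(t+1)·PV
  1        80.00        73.2936        73.2936         146.5873
  2        80.00        67.1495       134.2989         402.8967
  3        80.00        61.5203       184.5610         738.2441
  4        80.00        56.3631       225.4525       1,127.2624
  5        80.00        51.6382       258.1911       1,549.1467
  6        72.50        42.8742       257.2449       1,800.7145
  7        72.50        39.2800       274.9602       2,199.6818
  8     1,072.50       532.3624     4,258.8993      38,330.0933
  Σ                    924.4814     5,666.9016      46,294.6268
P = 924.4814.
Convexity = Σ t(t+1)·PV / [P·(1+y)²] = 46,294.6268 / (924.4814 × 1.191372) = 42.03247.

42.03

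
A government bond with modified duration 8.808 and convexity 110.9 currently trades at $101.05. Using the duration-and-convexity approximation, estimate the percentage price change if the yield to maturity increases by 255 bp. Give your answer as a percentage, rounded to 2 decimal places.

Duration effect: -D_mod·Δy = -8.808 × (+0.0255) = -0.224604
Convexity effect: ½·C·(Δy)² = 0.5 × 110.9 × (0.0255)² = +0.0360563625
ΔP/P ≈ -0.224604 + 0.0360563625 = -0.1885476375
= -18.85476375%.

-18.85%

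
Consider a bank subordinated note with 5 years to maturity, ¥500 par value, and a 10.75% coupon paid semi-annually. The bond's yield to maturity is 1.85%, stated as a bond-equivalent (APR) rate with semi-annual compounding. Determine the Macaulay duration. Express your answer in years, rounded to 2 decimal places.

Periodic yield y = 0.00925. Discount each cash flow and weight by its period:
  t   CF        PV=CF/(1+0.00925)^t    t·PV
  1       26.875        26.6287        26.6287
  2       26.875        26.3846        52.7693
  3       26.875        26.1428        78.4284
  4       26.875        25.9032       103.6128
  5       26.875        25.6658       128.3290
  6       26.875        25.4306       152.5834
  7       26.875        25.1975       176.3824
  8       26.875        24.9665       199.7323
  9       26.875        24.7377       222.6395
  10     526.875       480.5295     4,805.2945
  Σ                    711.5869     5,946.4002
Price P = Σ PV = 711.5869.
Macaulay duration = Σ(t·PV) / P = 5,946.4002 / 711.5869 = 8.35653 half-year periods.
In years: 8.35653 / 2 = 4.17827 years.

4.18 years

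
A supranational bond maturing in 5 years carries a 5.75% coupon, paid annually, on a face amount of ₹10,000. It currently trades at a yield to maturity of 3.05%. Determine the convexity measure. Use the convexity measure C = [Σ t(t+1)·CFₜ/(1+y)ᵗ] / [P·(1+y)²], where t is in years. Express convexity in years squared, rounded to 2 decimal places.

With y = 0.0305:
  t   CF        PV=CF/(1+0.0305)^t    t·PV        t(t+1)·PV
  1       575.00       557.9816       557.9816       1,115.9631
  2       575.00       541.4668     1,082.9336       3,248.8009
  3       575.00       525.4409     1,576.3226       6,305.2905
  4       575.00       509.8893     2,039.5570      10,197.7851
  5    10,575.00     9,099.9791    45,499.8956     272,999.3734
  Σ                 11,234.7576    50,756.6904     293,867.2131
P = 11,234.7576.
Convexity = Σ t(t+1)·PV / [P·(1+y)²] = 293,867.2131 / (11,234.7576 × 1.061930) = 24.63153.

24.63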